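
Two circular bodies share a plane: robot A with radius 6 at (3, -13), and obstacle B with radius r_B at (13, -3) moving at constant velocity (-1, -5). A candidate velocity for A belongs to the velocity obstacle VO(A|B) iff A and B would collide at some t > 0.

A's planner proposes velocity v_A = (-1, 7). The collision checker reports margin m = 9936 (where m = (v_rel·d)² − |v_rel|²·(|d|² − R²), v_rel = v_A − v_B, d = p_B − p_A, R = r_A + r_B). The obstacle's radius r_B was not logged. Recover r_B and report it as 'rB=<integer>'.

m = 9936
d = (10, 10);  v_rel = (0, 12),  |v_rel|² = 144
v_rel×d = (0)·(10) − (12)·(10) = -120
since m = R²·144 − (-120)²:  R² = (14400 + 9936) / 144 = 169
R = √169 = 13  ⇒  r_B = 13 − 6 = 7

rB=7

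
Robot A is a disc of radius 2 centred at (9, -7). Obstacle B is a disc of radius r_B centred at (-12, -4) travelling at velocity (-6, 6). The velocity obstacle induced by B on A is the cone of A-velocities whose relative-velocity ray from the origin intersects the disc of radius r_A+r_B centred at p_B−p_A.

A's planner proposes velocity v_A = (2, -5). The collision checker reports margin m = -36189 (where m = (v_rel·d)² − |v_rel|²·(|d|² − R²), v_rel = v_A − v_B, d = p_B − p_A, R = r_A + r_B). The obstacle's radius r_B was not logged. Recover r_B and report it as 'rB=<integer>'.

m = -36189
d = (-21, 3);  v_rel = (8, -11),  |v_rel|² = 185
v_rel×d = (8)·(3) − (-11)·(-21) = -207
since m = R²·185 − (-207)²:  R² = (42849 + -36189) / 185 = 36
R = √36 = 6  ⇒  r_B = 6 − 2 = 4

rB=4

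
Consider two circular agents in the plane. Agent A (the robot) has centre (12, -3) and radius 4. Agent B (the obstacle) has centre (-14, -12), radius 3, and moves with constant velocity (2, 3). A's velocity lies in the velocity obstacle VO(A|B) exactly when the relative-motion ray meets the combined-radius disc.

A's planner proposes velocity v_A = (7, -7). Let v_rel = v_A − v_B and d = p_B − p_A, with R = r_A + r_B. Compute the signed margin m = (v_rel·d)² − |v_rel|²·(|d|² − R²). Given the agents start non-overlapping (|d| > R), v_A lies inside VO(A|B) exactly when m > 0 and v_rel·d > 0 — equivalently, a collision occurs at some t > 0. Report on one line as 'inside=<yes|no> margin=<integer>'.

d = (-26, -9),  |d|² = 757;  R = 4+3 = 7,  c = 757−7² = 708
v_rel = (5, -10),  |v_rel|² = 125;  v_rel·d = (5)·(-26) + (-10)·(-9) = -40
125·t² + 80·t + 708 = 0  ⇒  m = (-40)² − 125·708 = -86900
m = -86900 < 0,  v_rel·d = -40 < 0  ⇒  outside

inside=no margin=-86900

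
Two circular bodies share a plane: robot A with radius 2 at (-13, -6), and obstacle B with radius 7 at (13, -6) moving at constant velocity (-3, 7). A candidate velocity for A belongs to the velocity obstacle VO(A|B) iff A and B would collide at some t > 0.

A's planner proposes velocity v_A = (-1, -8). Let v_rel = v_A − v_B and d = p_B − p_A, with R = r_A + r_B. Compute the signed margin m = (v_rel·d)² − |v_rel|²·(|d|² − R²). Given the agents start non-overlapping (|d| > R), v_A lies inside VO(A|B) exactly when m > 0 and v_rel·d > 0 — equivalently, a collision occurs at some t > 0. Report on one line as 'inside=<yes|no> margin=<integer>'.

d = (26, 0),  |d|² = 676;  R = 2+7 = 9,  c = 676−9² = 595
v_rel = (2, -15),  |v_rel|² = 229;  v_rel·d = (2)·(26) + (-15)·(0) = 52
229·t² − 104·t + 595 = 0  ⇒  m = 52² − 229·595 = -133551
m = -133551 < 0,  v_rel·d = 52 > 0  ⇒  outside

inside=no margin=-133551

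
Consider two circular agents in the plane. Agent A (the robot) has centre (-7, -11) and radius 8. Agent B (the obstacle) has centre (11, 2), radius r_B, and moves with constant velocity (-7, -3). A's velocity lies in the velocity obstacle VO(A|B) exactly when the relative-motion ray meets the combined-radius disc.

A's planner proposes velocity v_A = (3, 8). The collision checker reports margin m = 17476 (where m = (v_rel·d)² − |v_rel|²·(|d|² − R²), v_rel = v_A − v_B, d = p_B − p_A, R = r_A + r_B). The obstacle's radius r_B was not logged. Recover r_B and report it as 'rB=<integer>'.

m = 17476
d = (18, 13);  v_rel = (10, 11),  |v_rel|² = 221
v_rel×d = (10)·(13) − (11)·(18) = -68
since m = R²·221 − (-68)²:  R² = (4624 + 17476) / 221 = 100
R = √100 = 10  ⇒  r_B = 10 − 8 = 2

rB=2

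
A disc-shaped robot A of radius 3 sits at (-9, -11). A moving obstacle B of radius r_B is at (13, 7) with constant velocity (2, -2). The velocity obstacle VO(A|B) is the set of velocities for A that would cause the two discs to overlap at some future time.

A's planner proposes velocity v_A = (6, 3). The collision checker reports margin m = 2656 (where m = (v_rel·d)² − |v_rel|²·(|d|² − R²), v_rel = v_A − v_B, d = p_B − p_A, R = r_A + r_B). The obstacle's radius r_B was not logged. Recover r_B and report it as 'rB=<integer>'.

m = 2656
d = (22, 18);  v_rel = (4, 5),  |v_rel|² = 41
v_rel×d = (4)·(18) − (5)·(22) = -38
since m = R²·41 − (-38)²:  R² = (1444 + 2656) / 41 = 100
R = √100 = 10  ⇒  r_B = 10 − 3 = 7

rB=7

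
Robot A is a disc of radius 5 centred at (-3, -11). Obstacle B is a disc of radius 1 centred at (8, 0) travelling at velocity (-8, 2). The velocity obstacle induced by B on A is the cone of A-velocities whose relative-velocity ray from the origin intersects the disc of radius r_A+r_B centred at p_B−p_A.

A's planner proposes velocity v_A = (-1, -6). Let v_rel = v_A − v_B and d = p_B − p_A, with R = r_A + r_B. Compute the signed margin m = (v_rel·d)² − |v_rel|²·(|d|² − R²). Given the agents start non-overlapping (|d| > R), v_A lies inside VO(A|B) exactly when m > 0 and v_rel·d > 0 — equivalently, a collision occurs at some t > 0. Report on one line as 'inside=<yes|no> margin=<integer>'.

d = (11, 11),  |d|² = 242;  R = 5+1 = 6,  c = 242−6² = 206
v_rel = (7, -8),  |v_rel|² = 113;  v_rel·d = (7)·(11) + (-8)·(11) = -11
113·t² + 22·t + 206 = 0  ⇒  m = (-11)² − 113·206 = -23157
m = -23157 < 0,  v_rel·d = -11 < 0  ⇒  outside

inside=no margin=-23157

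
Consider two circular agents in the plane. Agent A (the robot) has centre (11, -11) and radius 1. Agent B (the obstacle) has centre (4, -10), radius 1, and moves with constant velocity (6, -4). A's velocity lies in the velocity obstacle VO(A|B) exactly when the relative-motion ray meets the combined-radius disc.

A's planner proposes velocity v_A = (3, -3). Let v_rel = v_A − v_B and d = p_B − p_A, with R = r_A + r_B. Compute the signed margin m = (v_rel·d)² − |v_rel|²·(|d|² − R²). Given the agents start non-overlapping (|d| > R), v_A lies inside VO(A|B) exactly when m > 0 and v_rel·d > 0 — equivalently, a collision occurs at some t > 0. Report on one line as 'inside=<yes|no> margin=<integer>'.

d = (-7, 1),  |d|² = 50;  R = 1+1 = 2,  c = 50−2² = 46
v_rel = (-3, 1),  |v_rel|² = 10;  v_rel·d = (-3)·(-7) + (1)·(1) = 22
10·t² − 44·t + 46 = 0  ⇒  m = 22² − 10·46 = 24
m = 24 > 0,  v_rel·d = 22 > 0  ⇒  inside

inside=yes margin=24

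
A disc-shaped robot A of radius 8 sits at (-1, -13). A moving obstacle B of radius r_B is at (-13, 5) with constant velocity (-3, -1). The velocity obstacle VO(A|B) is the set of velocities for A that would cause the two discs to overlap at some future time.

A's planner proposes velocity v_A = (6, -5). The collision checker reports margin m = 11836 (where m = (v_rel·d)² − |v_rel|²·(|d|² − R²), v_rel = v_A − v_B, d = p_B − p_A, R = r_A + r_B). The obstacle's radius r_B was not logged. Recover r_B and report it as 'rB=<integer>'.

m = 11836
d = (-12, 18);  v_rel = (9, -4),  |v_rel|² = 97
v_rel×d = (9)·(18) − (-4)·(-12) = 114
since m = R²·97 − 114²:  R² = (12996 + 11836) / 97 = 256
R = √256 = 16  ⇒  r_B = 16 − 8 = 8

rB=8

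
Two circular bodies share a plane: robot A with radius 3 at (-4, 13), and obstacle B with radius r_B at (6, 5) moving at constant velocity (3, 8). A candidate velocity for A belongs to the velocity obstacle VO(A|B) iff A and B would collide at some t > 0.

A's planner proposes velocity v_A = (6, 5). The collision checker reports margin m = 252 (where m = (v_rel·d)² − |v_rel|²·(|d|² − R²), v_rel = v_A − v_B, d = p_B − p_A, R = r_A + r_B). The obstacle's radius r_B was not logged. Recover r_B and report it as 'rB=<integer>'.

m = 252
d = (10, -8);  v_rel = (3, -3),  |v_rel|² = 18
v_rel×d = (3)·(-8) − (-3)·(10) = 6
since m = R²·18 − 6²:  R² = (36 + 252) / 18 = 16
R = √16 = 4  ⇒  r_B = 4 − 3 = 1

rB=1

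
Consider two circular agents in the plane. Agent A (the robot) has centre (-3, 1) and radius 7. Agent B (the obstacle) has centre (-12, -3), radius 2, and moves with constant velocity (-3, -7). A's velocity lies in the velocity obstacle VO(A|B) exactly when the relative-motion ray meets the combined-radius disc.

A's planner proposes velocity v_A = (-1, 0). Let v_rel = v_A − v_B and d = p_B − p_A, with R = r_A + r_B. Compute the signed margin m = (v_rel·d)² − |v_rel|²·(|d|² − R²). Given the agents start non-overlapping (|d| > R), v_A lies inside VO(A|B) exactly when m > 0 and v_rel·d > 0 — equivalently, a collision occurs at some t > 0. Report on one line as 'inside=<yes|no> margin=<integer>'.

d = (-9, -4),  |d|² = 97;  R = 7+2 = 9,  c = 97−9² = 16
v_rel = (2, 7),  |v_rel|² = 53;  v_rel·d = (2)·(-9) + (7)·(-4) = -46
53·t² + 92·t + 16 = 0  ⇒  m = (-46)² − 53·16 = 1268
m = 1268 > 0,  v_rel·d = -46 < 0  ⇒  outside

inside=no margin=1268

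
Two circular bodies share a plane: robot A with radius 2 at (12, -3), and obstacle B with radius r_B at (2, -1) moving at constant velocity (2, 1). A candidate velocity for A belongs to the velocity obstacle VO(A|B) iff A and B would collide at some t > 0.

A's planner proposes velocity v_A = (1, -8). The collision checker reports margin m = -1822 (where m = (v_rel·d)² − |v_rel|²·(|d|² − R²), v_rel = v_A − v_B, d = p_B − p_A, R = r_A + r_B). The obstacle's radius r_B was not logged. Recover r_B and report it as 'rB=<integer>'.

m = -1822
d = (-10, 2);  v_rel = (-1, -9),  |v_rel|² = 82
v_rel×d = (-1)·(2) − (-9)·(-10) = -92
since m = R²·82 − (-92)²:  R² = (8464 + -1822) / 82 = 81
R = √81 = 9  ⇒  r_B = 9 − 2 = 7

rB=7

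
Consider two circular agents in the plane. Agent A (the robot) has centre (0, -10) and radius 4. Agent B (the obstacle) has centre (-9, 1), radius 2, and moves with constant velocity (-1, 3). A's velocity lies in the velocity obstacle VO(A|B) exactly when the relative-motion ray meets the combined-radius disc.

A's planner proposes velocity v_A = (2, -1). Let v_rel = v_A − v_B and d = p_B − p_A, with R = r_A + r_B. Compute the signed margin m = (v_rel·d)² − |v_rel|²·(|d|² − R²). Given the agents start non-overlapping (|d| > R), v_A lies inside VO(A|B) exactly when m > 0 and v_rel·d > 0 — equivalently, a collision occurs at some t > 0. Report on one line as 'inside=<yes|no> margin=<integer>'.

d = (-9, 11),  |d|² = 202;  R = 4+2 = 6,  c = 202−6² = 166
v_rel = (3, -4),  |v_rel|² = 25;  v_rel·d = (3)·(-9) + (-4)·(11) = -71
25·t² + 142·t + 166 = 0  ⇒  m = (-71)² − 25·166 = 891
m = 891 > 0,  v_rel·d = -71 < 0  ⇒  outside

inside=no margin=891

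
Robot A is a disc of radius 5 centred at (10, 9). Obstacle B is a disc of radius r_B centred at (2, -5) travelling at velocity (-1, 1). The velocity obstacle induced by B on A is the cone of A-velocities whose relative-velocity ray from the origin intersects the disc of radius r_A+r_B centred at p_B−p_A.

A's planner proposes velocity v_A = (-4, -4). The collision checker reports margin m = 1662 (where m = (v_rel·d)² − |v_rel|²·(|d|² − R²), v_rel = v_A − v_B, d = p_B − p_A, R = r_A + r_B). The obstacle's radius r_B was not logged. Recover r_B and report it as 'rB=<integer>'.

m = 1662
d = (-8, -14);  v_rel = (-3, -5),  |v_rel|² = 34
v_rel×d = (-3)·(-14) − (-5)·(-8) = 2
since m = R²·34 − 2²:  R² = (4 + 1662) / 34 = 49
R = √49 = 7  ⇒  r_B = 7 − 5 = 2

rB=2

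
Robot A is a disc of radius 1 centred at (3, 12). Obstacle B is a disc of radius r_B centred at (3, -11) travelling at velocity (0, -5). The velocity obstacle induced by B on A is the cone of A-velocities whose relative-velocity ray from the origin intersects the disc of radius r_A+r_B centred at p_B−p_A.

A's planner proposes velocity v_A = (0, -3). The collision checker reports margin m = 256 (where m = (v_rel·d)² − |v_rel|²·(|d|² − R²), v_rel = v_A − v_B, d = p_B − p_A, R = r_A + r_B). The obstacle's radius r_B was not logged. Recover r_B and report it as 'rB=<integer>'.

m = 256
d = (0, -23);  v_rel = (0, 2),  |v_rel|² = 4
v_rel×d = (0)·(-23) − (2)·(0) = 0
since m = R²·4 − 0²:  R² = (0 + 256) / 4 = 64
R = √64 = 8  ⇒  r_B = 8 − 1 = 7

rB=7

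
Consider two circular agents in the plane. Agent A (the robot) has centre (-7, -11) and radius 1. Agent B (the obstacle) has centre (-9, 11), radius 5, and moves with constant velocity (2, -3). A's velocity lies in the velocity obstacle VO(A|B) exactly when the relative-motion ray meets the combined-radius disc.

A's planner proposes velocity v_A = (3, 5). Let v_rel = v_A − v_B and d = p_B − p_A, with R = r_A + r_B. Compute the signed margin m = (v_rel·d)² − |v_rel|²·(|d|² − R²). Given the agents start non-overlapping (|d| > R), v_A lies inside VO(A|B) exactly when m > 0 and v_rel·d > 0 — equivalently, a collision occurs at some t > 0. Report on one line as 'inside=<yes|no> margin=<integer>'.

d = (-2, 22),  |d|² = 488;  R = 1+5 = 6,  c = 488−6² = 452
v_rel = (1, 8),  |v_rel|² = 65;  v_rel·d = (1)·(-2) + (8)·(22) = 174
65·t² − 348·t + 452 = 0  ⇒  m = 174² − 65·452 = 896
m = 896 > 0,  v_rel·d = 174 > 0  ⇒  inside

inside=yes margin=896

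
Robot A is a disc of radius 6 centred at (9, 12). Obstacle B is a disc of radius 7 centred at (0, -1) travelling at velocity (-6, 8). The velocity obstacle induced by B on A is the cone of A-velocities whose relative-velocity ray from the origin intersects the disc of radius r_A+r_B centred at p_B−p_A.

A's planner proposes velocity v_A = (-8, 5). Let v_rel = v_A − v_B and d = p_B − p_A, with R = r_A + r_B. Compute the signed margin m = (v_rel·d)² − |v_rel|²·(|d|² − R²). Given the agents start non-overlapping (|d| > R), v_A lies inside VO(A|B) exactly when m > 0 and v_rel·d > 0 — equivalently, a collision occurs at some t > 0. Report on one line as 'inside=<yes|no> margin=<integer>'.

d = (-9, -13),  |d|² = 250;  R = 6+7 = 13,  c = 250−13² = 81
v_rel = (-2, -3),  |v_rel|² = 13;  v_rel·d = (-2)·(-9) + (-3)·(-13) = 57
13·t² − 114·t + 81 = 0  ⇒  m = 57² − 13·81 = 2196
m = 2196 > 0,  v_rel·d = 57 > 0  ⇒  inside

inside=yes margin=2196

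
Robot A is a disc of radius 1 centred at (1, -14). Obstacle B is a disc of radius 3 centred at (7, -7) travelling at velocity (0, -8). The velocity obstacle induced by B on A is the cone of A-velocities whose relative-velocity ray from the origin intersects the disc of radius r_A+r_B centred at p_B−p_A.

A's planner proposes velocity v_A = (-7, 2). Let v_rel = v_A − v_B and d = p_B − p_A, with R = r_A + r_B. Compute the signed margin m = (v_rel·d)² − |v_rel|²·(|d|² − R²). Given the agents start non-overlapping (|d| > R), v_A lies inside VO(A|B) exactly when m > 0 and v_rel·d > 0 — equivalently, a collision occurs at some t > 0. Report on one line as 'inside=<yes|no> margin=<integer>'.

d = (6, 7),  |d|² = 85;  R = 1+3 = 4,  c = 85−4² = 69
v_rel = (-7, 10),  |v_rel|² = 149;  v_rel·d = (-7)·(6) + (10)·(7) = 28
149·t² − 56·t + 69 = 0  ⇒  m = 28² − 149·69 = -9497
m = -9497 < 0,  v_rel·d = 28 > 0  ⇒  outside

inside=no margin=-9497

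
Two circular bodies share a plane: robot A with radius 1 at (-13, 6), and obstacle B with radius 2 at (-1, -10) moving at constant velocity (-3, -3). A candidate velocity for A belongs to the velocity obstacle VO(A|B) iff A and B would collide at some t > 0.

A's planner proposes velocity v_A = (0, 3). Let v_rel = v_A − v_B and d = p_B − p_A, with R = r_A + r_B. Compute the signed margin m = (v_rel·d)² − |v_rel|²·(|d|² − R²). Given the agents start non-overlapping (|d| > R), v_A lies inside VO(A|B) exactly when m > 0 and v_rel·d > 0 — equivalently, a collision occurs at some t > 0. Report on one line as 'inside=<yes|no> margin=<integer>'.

d = (12, -16),  |d|² = 400;  R = 1+2 = 3,  c = 400−3² = 391
v_rel = (3, 6),  |v_rel|² = 45;  v_rel·d = (3)·(12) + (6)·(-16) = -60
45·t² + 120·t + 391 = 0  ⇒  m = (-60)² − 45·391 = -13995
m = -13995 < 0,  v_rel·d = -60 < 0  ⇒  outside

inside=no margin=-13995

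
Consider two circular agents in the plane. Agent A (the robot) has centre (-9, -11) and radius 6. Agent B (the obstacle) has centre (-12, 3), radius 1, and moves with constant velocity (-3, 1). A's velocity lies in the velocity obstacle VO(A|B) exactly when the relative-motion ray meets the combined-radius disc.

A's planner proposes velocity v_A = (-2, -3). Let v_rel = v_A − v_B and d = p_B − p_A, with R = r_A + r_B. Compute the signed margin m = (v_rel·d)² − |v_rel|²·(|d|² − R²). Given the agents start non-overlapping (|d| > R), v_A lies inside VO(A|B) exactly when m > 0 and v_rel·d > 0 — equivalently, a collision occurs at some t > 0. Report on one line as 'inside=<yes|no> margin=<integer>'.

d = (-3, 14),  |d|² = 205;  R = 6+1 = 7,  c = 205−7² = 156
v_rel = (1, -4),  |v_rel|² = 17;  v_rel·d = (1)·(-3) + (-4)·(14) = -59
17·t² + 118·t + 156 = 0  ⇒  m = (-59)² − 17·156 = 829
m = 829 > 0,  v_rel·d = -59 < 0  ⇒  outside

inside=no margin=829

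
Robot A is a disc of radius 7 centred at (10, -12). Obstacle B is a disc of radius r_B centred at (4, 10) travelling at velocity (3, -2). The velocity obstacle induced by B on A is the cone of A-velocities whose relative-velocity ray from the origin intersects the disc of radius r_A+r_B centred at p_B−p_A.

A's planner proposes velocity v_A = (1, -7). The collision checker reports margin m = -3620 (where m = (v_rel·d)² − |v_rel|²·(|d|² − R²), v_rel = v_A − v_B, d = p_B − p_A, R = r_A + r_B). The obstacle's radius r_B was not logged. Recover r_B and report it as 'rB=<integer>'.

m = -3620
d = (-6, 22);  v_rel = (-2, -5),  |v_rel|² = 29
v_rel×d = (-2)·(22) − (-5)·(-6) = -74
since m = R²·29 − (-74)²:  R² = (5476 + -3620) / 29 = 64
R = √64 = 8  ⇒  r_B = 8 − 7 = 1

rB=1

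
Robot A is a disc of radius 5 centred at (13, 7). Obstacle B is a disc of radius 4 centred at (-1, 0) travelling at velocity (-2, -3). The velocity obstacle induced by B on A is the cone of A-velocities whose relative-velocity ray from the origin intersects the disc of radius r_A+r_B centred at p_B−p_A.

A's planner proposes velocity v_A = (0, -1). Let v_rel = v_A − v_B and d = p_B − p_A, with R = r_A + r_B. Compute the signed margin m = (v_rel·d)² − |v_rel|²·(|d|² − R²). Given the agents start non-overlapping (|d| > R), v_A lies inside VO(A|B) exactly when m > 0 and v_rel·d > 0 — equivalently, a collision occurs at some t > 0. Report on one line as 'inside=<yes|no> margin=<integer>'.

d = (-14, -7),  |d|² = 245;  R = 5+4 = 9,  c = 245−9² = 164
v_rel = (2, 2),  |v_rel|² = 8;  v_rel·d = (2)·(-14) + (2)·(-7) = -42
8·t² + 84·t + 164 = 0  ⇒  m = (-42)² − 8·164 = 452
m = 452 > 0,  v_rel·d = -42 < 0  ⇒  outside

inside=no margin=452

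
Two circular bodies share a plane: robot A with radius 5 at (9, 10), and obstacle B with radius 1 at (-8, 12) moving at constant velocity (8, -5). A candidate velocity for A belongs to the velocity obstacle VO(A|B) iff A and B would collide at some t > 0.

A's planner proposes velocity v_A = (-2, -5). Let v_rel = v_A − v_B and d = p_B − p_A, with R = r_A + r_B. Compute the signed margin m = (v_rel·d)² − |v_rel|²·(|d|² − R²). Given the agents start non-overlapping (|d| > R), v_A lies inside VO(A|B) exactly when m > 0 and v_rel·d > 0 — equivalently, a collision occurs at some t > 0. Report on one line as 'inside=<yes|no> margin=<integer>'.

d = (-17, 2),  |d|² = 293;  R = 5+1 = 6,  c = 293−6² = 257
v_rel = (-10, 0),  |v_rel|² = 100;  v_rel·d = (-10)·(-17) + (0)·(2) = 170
100·t² − 340·t + 257 = 0  ⇒  m = 170² − 100·257 = 3200
m = 3200 > 0,  v_rel·d = 170 > 0  ⇒  inside

inside=yes margin=3200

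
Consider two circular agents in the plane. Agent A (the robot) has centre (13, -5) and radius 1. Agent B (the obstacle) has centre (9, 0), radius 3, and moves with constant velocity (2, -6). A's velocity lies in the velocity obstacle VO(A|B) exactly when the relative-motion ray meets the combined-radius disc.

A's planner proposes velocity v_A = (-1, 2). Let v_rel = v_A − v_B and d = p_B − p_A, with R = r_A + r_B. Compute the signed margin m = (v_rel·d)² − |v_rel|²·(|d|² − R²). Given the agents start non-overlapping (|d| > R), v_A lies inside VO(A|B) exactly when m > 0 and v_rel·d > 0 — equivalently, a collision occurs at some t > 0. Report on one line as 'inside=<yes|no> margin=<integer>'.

d = (-4, 5),  |d|² = 41;  R = 1+3 = 4,  c = 41−4² = 25
v_rel = (-3, 8),  |v_rel|² = 73;  v_rel·d = (-3)·(-4) + (8)·(5) = 52
73·t² − 104·t + 25 = 0  ⇒  m = 52² − 73·25 = 879
m = 879 > 0,  v_rel·d = 52 > 0  ⇒  inside

inside=yes margin=879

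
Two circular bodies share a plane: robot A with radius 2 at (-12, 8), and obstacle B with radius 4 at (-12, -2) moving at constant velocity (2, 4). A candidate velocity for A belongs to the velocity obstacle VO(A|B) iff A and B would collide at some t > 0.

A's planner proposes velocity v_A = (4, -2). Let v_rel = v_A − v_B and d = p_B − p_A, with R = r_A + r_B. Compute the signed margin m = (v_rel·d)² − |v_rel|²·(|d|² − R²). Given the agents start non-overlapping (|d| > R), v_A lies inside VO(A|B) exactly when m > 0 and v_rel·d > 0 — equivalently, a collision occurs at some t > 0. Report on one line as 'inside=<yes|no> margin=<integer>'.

d = (0, -10),  |d|² = 100;  R = 2+4 = 6,  c = 100−6² = 64
v_rel = (2, -6),  |v_rel|² = 40;  v_rel·d = (2)·(0) + (-6)·(-10) = 60
40·t² − 120·t + 64 = 0  ⇒  m = 60² − 40·64 = 1040
m = 1040 > 0,  v_rel·d = 60 > 0  ⇒  inside

inside=yes margin=1040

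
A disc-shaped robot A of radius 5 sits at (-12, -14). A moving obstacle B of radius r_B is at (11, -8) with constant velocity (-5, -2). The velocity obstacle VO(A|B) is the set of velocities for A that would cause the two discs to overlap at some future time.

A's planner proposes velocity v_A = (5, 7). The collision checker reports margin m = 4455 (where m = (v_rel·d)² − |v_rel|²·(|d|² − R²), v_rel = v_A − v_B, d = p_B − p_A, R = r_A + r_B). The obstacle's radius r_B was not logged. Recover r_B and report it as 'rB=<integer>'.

m = 4455
d = (23, 6);  v_rel = (10, 9),  |v_rel|² = 181
v_rel×d = (10)·(6) − (9)·(23) = -147
since m = R²·181 − (-147)²:  R² = (21609 + 4455) / 181 = 144
R = √144 = 12  ⇒  r_B = 12 − 5 = 7

rB=7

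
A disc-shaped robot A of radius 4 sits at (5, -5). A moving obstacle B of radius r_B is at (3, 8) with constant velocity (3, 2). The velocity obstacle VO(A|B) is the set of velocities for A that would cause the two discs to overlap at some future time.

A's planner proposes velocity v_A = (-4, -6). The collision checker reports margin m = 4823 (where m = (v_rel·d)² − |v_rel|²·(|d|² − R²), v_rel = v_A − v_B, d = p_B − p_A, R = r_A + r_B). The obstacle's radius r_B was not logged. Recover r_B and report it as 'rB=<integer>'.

m = 4823
d = (-2, 13);  v_rel = (-7, -8),  |v_rel|² = 113
v_rel×d = (-7)·(13) − (-8)·(-2) = -107
since m = R²·113 − (-107)²:  R² = (11449 + 4823) / 113 = 144
R = √144 = 12  ⇒  r_B = 12 − 4 = 8

rB=8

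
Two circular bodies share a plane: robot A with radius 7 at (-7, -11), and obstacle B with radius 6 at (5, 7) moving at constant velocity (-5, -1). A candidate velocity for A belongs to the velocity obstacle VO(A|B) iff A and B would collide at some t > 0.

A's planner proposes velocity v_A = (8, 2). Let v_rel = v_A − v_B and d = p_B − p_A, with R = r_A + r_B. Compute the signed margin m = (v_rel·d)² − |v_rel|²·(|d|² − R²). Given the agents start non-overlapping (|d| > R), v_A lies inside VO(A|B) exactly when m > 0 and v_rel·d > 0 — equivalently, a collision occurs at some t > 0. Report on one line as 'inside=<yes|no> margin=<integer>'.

d = (12, 18),  |d|² = 468;  R = 7+6 = 13,  c = 468−13² = 299
v_rel = (13, 3),  |v_rel|² = 178;  v_rel·d = (13)·(12) + (3)·(18) = 210
178·t² − 420·t + 299 = 0  ⇒  m = 210² − 178·299 = -9122
m = -9122 < 0,  v_rel·d = 210 > 0  ⇒  outside

inside=no margin=-9122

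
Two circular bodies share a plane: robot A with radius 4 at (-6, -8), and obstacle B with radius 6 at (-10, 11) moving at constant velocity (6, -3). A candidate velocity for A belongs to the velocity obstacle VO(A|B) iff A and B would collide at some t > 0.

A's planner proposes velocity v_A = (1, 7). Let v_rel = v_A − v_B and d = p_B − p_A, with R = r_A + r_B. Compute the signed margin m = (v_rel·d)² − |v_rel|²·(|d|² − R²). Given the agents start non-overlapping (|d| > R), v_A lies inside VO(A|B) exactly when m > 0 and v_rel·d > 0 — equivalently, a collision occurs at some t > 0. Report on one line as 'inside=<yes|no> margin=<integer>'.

d = (-4, 19),  |d|² = 377;  R = 4+6 = 10,  c = 377−10² = 277
v_rel = (-5, 10),  |v_rel|² = 125;  v_rel·d = (-5)·(-4) + (10)·(19) = 210
125·t² − 420·t + 277 = 0  ⇒  m = 210² − 125·277 = 9475
m = 9475 > 0,  v_rel·d = 210 > 0  ⇒  inside

inside=yes margin=9475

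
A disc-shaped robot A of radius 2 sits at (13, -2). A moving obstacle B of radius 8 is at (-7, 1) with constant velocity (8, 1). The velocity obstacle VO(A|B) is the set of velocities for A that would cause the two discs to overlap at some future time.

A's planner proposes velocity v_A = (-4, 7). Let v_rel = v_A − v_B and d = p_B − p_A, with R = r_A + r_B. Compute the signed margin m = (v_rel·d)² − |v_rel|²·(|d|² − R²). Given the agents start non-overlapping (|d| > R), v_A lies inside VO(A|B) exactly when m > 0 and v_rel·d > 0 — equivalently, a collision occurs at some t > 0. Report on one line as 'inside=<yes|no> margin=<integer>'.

d = (-20, 3),  |d|² = 409;  R = 2+8 = 10,  c = 409−10² = 309
v_rel = (-12, 6),  |v_rel|² = 180;  v_rel·d = (-12)·(-20) + (6)·(3) = 258
180·t² − 516·t + 309 = 0  ⇒  m = 258² − 180·309 = 10944
m = 10944 > 0,  v_rel·d = 258 > 0  ⇒  inside

inside=yes margin=10944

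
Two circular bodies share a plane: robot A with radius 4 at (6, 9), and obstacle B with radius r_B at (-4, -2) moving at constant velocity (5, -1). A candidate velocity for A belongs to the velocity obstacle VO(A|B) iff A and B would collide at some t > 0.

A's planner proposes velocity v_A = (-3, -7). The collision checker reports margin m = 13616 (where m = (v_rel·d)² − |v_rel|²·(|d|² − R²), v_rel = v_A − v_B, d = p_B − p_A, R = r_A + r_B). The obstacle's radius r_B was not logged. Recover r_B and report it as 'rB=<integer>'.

m = 13616
d = (-10, -11);  v_rel = (-8, -6),  |v_rel|² = 100
v_rel×d = (-8)·(-11) − (-6)·(-10) = 28
since m = R²·100 − 28²:  R² = (784 + 13616) / 100 = 144
R = √144 = 12  ⇒  r_B = 12 − 4 = 8

rB=8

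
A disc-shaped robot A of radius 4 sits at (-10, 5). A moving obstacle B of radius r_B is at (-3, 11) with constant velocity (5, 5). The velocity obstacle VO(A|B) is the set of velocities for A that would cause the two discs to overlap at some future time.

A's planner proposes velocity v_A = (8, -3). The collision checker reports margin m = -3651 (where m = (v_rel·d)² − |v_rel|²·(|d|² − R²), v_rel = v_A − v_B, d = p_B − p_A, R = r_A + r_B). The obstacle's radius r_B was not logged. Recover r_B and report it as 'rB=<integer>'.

m = -3651
d = (7, 6);  v_rel = (3, -8),  |v_rel|² = 73
v_rel×d = (3)·(6) − (-8)·(7) = 74
since m = R²·73 − 74²:  R² = (5476 + -3651) / 73 = 25
R = √25 = 5  ⇒  r_B = 5 − 4 = 1

rB=1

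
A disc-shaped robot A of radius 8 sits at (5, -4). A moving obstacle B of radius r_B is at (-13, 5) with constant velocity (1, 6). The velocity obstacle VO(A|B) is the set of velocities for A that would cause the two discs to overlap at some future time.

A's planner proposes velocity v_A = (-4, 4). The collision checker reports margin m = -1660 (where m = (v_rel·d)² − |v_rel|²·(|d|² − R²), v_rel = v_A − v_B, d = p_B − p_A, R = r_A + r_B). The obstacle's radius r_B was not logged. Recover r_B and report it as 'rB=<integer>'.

m = -1660
d = (-18, 9);  v_rel = (-5, -2),  |v_rel|² = 29
v_rel×d = (-5)·(9) − (-2)·(-18) = -81
since m = R²·29 − (-81)²:  R² = (6561 + -1660) / 29 = 169
R = √169 = 13  ⇒  r_B = 13 − 8 = 5

rB=5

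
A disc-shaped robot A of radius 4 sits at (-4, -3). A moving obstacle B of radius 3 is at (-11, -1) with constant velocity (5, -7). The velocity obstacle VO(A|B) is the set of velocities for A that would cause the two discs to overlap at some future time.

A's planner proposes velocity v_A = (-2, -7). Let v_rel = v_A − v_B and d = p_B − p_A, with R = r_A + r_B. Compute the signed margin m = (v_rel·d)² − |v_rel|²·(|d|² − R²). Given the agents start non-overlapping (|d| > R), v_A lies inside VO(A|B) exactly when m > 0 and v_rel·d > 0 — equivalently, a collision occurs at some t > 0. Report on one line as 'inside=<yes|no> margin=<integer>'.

d = (-7, 2),  |d|² = 53;  R = 4+3 = 7,  c = 53−7² = 4
v_rel = (-7, 0),  |v_rel|² = 49;  v_rel·d = (-7)·(-7) + (0)·(2) = 49
49·t² − 98·t + 4 = 0  ⇒  m = 49² − 49·4 = 2205
m = 2205 > 0,  v_rel·d = 49 > 0  ⇒  inside

inside=yes margin=2205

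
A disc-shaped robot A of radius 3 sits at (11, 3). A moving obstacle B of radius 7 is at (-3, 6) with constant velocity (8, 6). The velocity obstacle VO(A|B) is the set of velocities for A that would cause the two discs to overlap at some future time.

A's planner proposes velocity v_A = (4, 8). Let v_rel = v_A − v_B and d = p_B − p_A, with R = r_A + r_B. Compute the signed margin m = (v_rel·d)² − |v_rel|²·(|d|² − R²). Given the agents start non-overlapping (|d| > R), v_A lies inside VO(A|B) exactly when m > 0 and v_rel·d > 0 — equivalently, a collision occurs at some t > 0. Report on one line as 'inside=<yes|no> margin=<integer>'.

d = (-14, 3),  |d|² = 205;  R = 3+7 = 10,  c = 205−10² = 105
v_rel = (-4, 2),  |v_rel|² = 20;  v_rel·d = (-4)·(-14) + (2)·(3) = 62
20·t² − 124·t + 105 = 0  ⇒  m = 62² − 20·105 = 1744
m = 1744 > 0,  v_rel·d = 62 > 0  ⇒  inside

inside=yes margin=1744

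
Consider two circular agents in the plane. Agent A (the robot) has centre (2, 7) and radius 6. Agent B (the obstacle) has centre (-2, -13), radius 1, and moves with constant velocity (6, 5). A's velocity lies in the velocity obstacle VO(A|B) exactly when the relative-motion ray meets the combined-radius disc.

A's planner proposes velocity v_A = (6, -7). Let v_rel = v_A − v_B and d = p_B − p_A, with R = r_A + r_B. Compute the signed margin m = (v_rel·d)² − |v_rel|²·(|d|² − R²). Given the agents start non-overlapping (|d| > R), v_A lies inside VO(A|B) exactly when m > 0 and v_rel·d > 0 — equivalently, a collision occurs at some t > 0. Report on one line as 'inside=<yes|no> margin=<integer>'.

d = (-4, -20),  |d|² = 416;  R = 6+1 = 7,  c = 416−7² = 367
v_rel = (0, -12),  |v_rel|² = 144;  v_rel·d = (0)·(-4) + (-12)·(-20) = 240
144·t² − 480·t + 367 = 0  ⇒  m = 240² − 144·367 = 4752
m = 4752 > 0,  v_rel·d = 240 > 0  ⇒  inside

inside=yes margin=4752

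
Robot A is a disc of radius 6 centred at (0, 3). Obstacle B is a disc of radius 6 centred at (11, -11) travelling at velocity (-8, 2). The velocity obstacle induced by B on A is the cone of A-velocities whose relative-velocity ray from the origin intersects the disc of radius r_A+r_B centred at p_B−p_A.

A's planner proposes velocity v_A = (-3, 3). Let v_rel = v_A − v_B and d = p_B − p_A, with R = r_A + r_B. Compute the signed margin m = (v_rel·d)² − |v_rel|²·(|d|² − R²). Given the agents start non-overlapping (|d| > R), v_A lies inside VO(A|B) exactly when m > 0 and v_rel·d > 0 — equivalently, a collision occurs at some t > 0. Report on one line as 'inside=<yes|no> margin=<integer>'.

d = (11, -14),  |d|² = 317;  R = 6+6 = 12,  c = 317−12² = 173
v_rel = (5, 1),  |v_rel|² = 26;  v_rel·d = (5)·(11) + (1)·(-14) = 41
26·t² − 82·t + 173 = 0  ⇒  m = 41² − 26·173 = -2817
m = -2817 < 0,  v_rel·d = 41 > 0  ⇒  outside

inside=no margin=-2817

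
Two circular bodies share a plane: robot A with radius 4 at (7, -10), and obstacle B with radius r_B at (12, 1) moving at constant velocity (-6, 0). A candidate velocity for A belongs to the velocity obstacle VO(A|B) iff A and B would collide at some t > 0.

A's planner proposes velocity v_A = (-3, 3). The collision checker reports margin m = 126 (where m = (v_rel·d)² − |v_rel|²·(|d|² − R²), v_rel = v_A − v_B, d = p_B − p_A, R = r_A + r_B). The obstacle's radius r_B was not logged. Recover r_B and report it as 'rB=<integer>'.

m = 126
d = (5, 11);  v_rel = (3, 3),  |v_rel|² = 18
v_rel×d = (3)·(11) − (3)·(5) = 18
since m = R²·18 − 18²:  R² = (324 + 126) / 18 = 25
R = √25 = 5  ⇒  r_B = 5 − 4 = 1

rB=1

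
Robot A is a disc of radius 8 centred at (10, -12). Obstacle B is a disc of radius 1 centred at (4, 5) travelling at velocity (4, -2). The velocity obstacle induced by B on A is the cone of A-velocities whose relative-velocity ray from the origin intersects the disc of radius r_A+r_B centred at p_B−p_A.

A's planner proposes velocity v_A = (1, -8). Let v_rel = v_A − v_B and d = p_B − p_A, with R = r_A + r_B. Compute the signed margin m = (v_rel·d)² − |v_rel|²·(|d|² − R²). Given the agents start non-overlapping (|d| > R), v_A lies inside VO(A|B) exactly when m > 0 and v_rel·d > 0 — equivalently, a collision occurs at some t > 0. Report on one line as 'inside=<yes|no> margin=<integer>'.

d = (-6, 17),  |d|² = 325;  R = 8+1 = 9,  c = 325−9² = 244
v_rel = (-3, -6),  |v_rel|² = 45;  v_rel·d = (-3)·(-6) + (-6)·(17) = -84
45·t² + 168·t + 244 = 0  ⇒  m = (-84)² − 45·244 = -3924
m = -3924 < 0,  v_rel·d = -84 < 0  ⇒  outside

inside=no margin=-3924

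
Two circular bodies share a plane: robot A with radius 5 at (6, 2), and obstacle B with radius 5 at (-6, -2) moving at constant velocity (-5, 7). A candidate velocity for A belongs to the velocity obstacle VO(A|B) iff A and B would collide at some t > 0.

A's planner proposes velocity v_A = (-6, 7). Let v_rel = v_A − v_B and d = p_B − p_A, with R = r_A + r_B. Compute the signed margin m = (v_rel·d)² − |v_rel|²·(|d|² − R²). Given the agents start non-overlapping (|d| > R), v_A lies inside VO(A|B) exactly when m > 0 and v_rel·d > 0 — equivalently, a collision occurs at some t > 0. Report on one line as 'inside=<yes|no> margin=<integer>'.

d = (-12, -4),  |d|² = 160;  R = 5+5 = 10,  c = 160−10² = 60
v_rel = (-1, 0),  |v_rel|² = 1;  v_rel·d = (-1)·(-12) + (0)·(-4) = 12
1·t² − 24·t + 60 = 0  ⇒  m = 12² − 1·60 = 84
m = 84 > 0,  v_rel·d = 12 > 0  ⇒  inside

inside=yes margin=84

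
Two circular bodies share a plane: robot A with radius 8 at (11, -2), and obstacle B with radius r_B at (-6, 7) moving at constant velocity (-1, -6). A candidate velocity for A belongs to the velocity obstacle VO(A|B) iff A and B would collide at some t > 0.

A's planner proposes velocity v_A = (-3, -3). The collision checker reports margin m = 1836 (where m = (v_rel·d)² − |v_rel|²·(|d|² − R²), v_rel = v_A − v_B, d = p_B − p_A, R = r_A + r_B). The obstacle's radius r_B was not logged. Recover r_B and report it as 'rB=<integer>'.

m = 1836
d = (-17, 9);  v_rel = (-2, 3),  |v_rel|² = 13
v_rel×d = (-2)·(9) − (3)·(-17) = 33
since m = R²·13 − 33²:  R² = (1089 + 1836) / 13 = 225
R = √225 = 15  ⇒  r_B = 15 − 8 = 7

rB=7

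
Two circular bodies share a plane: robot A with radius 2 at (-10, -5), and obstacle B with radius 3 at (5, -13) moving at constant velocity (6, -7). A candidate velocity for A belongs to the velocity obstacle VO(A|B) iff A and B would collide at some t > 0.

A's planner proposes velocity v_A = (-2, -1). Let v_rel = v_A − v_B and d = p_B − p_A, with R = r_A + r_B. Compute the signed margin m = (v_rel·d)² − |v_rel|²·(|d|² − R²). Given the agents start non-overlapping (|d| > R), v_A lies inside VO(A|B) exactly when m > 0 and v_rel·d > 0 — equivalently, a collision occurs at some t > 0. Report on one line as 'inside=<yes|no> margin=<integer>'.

d = (15, -8),  |d|² = 289;  R = 2+3 = 5,  c = 289−5² = 264
v_rel = (-8, 6),  |v_rel|² = 100;  v_rel·d = (-8)·(15) + (6)·(-8) = -168
100·t² + 336·t + 264 = 0  ⇒  m = (-168)² − 100·264 = 1824
m = 1824 > 0,  v_rel·d = -168 < 0  ⇒  outside

inside=no margin=1824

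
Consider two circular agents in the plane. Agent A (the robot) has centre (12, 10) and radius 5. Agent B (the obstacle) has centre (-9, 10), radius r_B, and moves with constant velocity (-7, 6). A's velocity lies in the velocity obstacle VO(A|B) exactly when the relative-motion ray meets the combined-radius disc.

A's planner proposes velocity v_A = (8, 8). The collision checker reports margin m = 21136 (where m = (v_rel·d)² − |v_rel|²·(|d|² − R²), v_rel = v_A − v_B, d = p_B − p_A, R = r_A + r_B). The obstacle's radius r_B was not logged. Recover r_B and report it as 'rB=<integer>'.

m = 21136
d = (-21, 0);  v_rel = (15, 2),  |v_rel|² = 229
v_rel×d = (15)·(0) − (2)·(-21) = 42
since m = R²·229 − 42²:  R² = (1764 + 21136) / 229 = 100
R = √100 = 10  ⇒  r_B = 10 − 5 = 5

rB=5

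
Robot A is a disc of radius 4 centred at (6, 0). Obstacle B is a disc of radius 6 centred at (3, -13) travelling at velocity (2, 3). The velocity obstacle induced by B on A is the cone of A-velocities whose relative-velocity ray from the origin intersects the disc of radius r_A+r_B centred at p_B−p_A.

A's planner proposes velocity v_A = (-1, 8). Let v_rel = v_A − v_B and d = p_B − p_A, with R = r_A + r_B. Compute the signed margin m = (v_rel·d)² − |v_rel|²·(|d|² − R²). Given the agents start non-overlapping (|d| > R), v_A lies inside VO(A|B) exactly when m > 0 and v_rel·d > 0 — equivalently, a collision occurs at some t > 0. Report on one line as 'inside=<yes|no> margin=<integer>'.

d = (-3, -13),  |d|² = 178;  R = 4+6 = 10,  c = 178−10² = 78
v_rel = (-3, 5),  |v_rel|² = 34;  v_rel·d = (-3)·(-3) + (5)·(-13) = -56
34·t² + 112·t + 78 = 0  ⇒  m = (-56)² − 34·78 = 484
m = 484 > 0,  v_rel·d = -56 < 0  ⇒  outside

inside=no margin=484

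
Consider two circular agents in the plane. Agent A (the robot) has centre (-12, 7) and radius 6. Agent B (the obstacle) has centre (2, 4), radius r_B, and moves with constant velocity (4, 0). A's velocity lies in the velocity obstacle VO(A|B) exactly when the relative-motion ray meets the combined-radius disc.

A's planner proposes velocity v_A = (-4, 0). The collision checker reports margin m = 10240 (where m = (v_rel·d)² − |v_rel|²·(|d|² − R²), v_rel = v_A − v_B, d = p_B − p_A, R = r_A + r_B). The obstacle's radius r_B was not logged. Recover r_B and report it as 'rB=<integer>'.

m = 10240
d = (14, -3);  v_rel = (-8, 0),  |v_rel|² = 64
v_rel×d = (-8)·(-3) − (0)·(14) = 24
since m = R²·64 − 24²:  R² = (576 + 10240) / 64 = 169
R = √169 = 13  ⇒  r_B = 13 − 6 = 7

rB=7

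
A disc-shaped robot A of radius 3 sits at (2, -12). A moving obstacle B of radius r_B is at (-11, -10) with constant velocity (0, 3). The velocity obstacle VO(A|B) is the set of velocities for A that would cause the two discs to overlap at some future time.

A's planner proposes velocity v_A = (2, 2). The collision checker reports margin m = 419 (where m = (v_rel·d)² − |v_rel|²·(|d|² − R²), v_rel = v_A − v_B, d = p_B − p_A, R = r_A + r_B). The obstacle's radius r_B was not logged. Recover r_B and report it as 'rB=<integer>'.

m = 419
d = (-13, 2);  v_rel = (2, -1),  |v_rel|² = 5
v_rel×d = (2)·(2) − (-1)·(-13) = -9
since m = R²·5 − (-9)²:  R² = (81 + 419) / 5 = 100
R = √100 = 10  ⇒  r_B = 10 − 3 = 7

rB=7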